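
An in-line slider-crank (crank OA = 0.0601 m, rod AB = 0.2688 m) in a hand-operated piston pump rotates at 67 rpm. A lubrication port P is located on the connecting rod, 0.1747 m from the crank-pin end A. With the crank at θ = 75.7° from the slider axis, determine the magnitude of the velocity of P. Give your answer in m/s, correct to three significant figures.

0.425

ω = 7.016 rad/s.  Crank-pin speed |V_A| = rω = 0.42168 m/s, perpendicular to OA.
Rod angle: sinφ = −(r/L) sinθ ⇒ φ = -12.513°; ω_rod = −rω cosθ/√(L²−r²sin²θ) = -0.3969 rad/s.
V_P = V_A + ω_rod × AP, with AP = 0.1747 m along the rod.
Components: V_Px = −rω sinθ − a·ω_rod·sinφ = -0.42363 m/s;  V_Py = rω cosθ + a·ω_rod·cosφ = +0.036461 m/s.
|V_P| = √(V_Px² + V_Py²) = 0.4252 m/s.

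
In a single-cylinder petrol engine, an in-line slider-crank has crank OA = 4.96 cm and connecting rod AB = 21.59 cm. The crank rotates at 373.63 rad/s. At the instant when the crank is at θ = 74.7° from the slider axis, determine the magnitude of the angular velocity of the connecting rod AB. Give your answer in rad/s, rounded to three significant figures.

ω = 373.6 rad/s
The rod makes angle φ with the slider axis where L sinφ = r sinθ; differentiating, L cosφ·φ̇ = r ω cosθ.
L cosφ = √(L² − r² sin²θ) = 0.21053 m.
|ω_rod| = r ω |cosθ| / √(L² − r² sin²θ) = 0.0496·373.6·0.26387/0.21053 = 23.227 rad/s.

23.2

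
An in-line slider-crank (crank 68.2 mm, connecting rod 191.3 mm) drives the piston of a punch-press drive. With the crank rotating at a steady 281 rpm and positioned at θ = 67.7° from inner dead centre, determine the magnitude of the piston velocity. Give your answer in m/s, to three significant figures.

2.12

ω = 2π·281/60 = 29.43 rad/s
For an in-line slider-crank, x = r cosθ + √(L² − r² sin²θ), so v = −rω sinθ·[1 + r cosθ/√(L² − r² sin²θ)].
With r = 0.0682 m, L = 0.1913 m, θ = 67.7°: √(L² − r² sin²θ) = 0.18059 m.
v = −0.0682·29.43·0.92521·[1 + 0.0682·0.37946/0.18059] = -2.1228 m/s.
|v| = 2.1228 m/s.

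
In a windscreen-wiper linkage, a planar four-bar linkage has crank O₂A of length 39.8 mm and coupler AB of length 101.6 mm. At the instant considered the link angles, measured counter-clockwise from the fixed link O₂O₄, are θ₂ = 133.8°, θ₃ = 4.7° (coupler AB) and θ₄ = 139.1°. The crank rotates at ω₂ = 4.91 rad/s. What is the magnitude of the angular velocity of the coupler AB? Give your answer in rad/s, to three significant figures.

ω₂ = 4.91 rad/s
Differentiating the loop-closure r₂e^{iθ₂}+r₃e^{iθ₃}=r₁+r₄e^{iθ₄} gives r₂ω₂e^{iθ₂}+r₃ω₃e^{iθ₃}=r₄ω₄e^{iθ₄}.
Eliminating the other unknown: ω₃ = r₂ω₂ sin(θ₄−θ₂) / [r₃ sin(θ₃−θ₄)].
Numerator sine = +0.09237; denominator sine = -0.71447.
Result = 0.0398·4.91·(+0.09237) / (0.1016·(-0.71447)) = -0.24867 rad/s; magnitude 0.24867 rad/s.

0.249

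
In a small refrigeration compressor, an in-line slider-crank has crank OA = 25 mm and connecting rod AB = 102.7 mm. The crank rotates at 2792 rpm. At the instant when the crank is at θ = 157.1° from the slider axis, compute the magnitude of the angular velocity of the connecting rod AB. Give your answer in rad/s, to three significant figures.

ω = 292.4 rad/s (converted from 2792 rpm).
The rod makes angle φ with the slider axis where L sinφ = r sinθ; differentiating, L cosφ·φ̇ = r ω cosθ.
L cosφ = √(L² − r² sin²θ) = 0.10224 m.
|ω_rod| = r ω |cosθ| / √(L² − r² sin²θ) = 0.025·292.4·0.92119/0.10224 = 65.859 rad/s.

65.9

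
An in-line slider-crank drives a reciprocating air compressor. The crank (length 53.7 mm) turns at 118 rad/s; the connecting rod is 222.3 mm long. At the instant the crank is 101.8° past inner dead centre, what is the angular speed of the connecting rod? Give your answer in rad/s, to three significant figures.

6.00

ω = 118 rad/s
The rod makes angle φ with the slider axis where L sinφ = r sinθ; differentiating, L cosφ·φ̇ = r ω cosθ.
L cosφ = √(L² − r² sin²θ) = 0.216 m.
|ω_rod| = r ω |cosθ| / √(L² − r² sin²θ) = 0.0537·118·0.20450/0.216 = 5.9992 rad/s.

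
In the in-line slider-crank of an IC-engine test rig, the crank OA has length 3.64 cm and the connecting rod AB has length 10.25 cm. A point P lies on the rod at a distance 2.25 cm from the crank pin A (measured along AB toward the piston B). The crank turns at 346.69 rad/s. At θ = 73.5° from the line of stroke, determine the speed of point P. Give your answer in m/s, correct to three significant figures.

12.7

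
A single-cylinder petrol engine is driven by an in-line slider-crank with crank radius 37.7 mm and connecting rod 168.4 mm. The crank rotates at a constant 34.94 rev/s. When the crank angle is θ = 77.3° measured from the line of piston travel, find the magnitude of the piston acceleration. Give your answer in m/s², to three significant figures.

23.9

ω = 2π·34.9 = 219.5 rad/s
x(θ) = r cosθ + √(L² − r² sin²θ); with ω constant, a = ω²·d²x/dθ².
d²x/dθ² = −r cosθ − r²(cos2θ)/√u − r⁴ sin²2θ/(4u^{3/2}),  u = L² − r² sin²θ = 0.027006 m².
Substituting r = 0.0377 m, L = 0.1684 m, θ = 77.3°: d²x/dθ² = -0.00049643 m.
a = ω²·d²x/dθ² = (219.5)²·(-0.00049643) = -23.925 m/s²;  |a| = 23.925 m/s².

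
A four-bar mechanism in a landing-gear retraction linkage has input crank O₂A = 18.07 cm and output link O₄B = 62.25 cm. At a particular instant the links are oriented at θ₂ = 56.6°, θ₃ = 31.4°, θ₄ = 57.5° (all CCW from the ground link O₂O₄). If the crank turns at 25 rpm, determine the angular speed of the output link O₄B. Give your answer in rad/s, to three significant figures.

ω₂ = 2.618 rad/s (from 25 rpm).
Differentiating the loop-closure r₂e^{iθ₂}+r₃e^{iθ₃}=r₁+r₄e^{iθ₄} gives r₂ω₂e^{iθ₂}+r₃ω₃e^{iθ₃}=r₄ω₄e^{iθ₄}.
Eliminating the other unknown: ω₄ = r₂ω₂ sin(θ₂−θ₃) / [r₄ sin(θ₄−θ₃)].
Numerator sine = +0.42578; denominator sine = +0.43994.
Result = 0.1807·2.618·(+0.42578) / (0.6225·(+0.43994)) = +0.73549 rad/s; magnitude 0.73549 rad/s.

0.735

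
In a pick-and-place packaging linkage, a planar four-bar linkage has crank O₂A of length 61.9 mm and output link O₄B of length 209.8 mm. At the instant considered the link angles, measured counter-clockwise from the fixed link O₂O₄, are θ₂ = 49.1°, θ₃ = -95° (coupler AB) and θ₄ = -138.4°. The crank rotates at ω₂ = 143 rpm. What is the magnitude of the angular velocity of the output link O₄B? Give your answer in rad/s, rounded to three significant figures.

3.77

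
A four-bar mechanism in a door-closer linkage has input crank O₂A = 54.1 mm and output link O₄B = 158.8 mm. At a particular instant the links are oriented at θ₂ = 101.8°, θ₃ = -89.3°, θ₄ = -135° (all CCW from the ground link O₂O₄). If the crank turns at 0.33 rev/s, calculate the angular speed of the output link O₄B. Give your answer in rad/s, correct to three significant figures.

0.190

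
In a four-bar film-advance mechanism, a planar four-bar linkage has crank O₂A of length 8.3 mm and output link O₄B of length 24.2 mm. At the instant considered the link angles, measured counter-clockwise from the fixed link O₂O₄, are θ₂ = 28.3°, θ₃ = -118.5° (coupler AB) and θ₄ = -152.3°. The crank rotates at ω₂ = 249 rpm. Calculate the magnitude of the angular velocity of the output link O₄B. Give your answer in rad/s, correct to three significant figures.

8.80

ω₂ = 26.08 rad/s (from 249 rpm).
Differentiating the loop-closure r₂e^{iθ₂}+r₃e^{iθ₃}=r₁+r₄e^{iθ₄} gives r₂ω₂e^{iθ₂}+r₃ω₃e^{iθ₃}=r₄ω₄e^{iθ₄}.
Eliminating the other unknown: ω₄ = r₂ω₂ sin(θ₂−θ₃) / [r₄ sin(θ₄−θ₃)].
Numerator sine = +0.54756; denominator sine = -0.55630.
Result = 0.0083·26.08·(+0.54756) / (0.0242·(-0.55630)) = -8.8028 rad/s; magnitude 8.8028 rad/s.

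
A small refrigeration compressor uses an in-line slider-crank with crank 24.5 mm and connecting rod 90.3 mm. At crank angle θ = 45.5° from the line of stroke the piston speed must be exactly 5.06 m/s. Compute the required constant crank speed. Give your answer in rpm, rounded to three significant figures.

2320

For an in-line slider-crank, |v_piston| = rω|sinθ|·[1 + r cosθ/√(L² − r² sin²θ)].
With r = 0.0245 m, L = 0.0903 m, θ = 45.5°: the bracketed kinematic factor |dx/dθ| = 0.020862 m.
ω = v/|dx/dθ| = 5.06/0.020862 = 242.55 rad/s.
N = 60ω/(2π) = 2316.2 rpm.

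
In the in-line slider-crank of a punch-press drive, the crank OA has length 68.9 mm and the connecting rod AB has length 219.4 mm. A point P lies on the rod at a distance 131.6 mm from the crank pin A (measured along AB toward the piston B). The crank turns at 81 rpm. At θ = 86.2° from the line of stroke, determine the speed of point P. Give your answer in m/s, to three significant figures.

ω = 8.482 rad/s.  Crank-pin speed |V_A| = rω = 0.58443 m/s, perpendicular to OA.
Rod angle: sinφ = −(r/L) sinθ ⇒ φ = -18.261°; ω_rod = −rω cosθ/√(L²−r²sin²θ) = -0.1859 rad/s.
V_P = V_A + ω_rod × AP, with AP = 0.1316 m along the rod.
Components: V_Px = −rω sinθ − a·ω_rod·sinφ = -0.59081 m/s;  V_Py = rω cosθ + a·ω_rod·cosφ = +0.0155 m/s.
|V_P| = √(V_Px² + V_Py²) = 0.59101 m/s.

0.591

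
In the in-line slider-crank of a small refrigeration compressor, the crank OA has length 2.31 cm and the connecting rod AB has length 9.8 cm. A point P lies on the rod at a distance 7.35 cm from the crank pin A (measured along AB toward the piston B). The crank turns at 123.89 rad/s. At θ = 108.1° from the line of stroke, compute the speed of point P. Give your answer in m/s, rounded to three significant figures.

2.58

ω = 123.9 rad/s.  Crank-pin speed |V_A| = rω = 2.8619 m/s, perpendicular to OA.
Rod angle: sinφ = −(r/L) sinθ ⇒ φ = -12.947°; ω_rod = −rω cosθ/√(L²−r²sin²θ) = +9.3092 rad/s.
V_P = V_A + ω_rod × AP, with AP = 0.0735 m along the rod.
Components: V_Px = −rω sinθ − a·ω_rod·sinφ = -2.5669 m/s;  V_Py = rω cosθ + a·ω_rod·cosφ = -0.22228 m/s.
|V_P| = √(V_Px² + V_Py²) = 2.5765 m/s.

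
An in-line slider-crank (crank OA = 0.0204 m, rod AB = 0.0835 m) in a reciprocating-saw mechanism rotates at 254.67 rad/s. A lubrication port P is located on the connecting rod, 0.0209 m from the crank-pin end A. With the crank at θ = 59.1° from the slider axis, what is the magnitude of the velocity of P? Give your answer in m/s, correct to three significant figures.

5.02

ω = 254.7 rad/s.  Crank-pin speed |V_A| = rω = 5.1953 m/s, perpendicular to OA.
Rod angle: sinφ = −(r/L) sinθ ⇒ φ = -12.101°; ω_rod = −rω cosθ/√(L²−r²sin²θ) = -32.678 rad/s.
V_P = V_A + ω_rod × AP, with AP = 0.0209 m along the rod.
Components: V_Px = −rω sinθ − a·ω_rod·sinφ = -4.6011 m/s;  V_Py = rω cosθ + a·ω_rod·cosφ = +2.0002 m/s.
|V_P| = √(V_Px² + V_Py²) = 5.017 m/s.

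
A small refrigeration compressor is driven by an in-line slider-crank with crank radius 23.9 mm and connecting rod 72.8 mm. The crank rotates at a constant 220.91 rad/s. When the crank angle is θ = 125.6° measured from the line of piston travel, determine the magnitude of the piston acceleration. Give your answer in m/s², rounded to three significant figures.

797

ω = 220.9 rad/s
x(θ) = r cosθ + √(L² − r² sin²θ); with ω constant, a = ω²·d²x/dθ².
d²x/dθ² = −r cosθ − r²(cos2θ)/√u − r⁴ sin²2θ/(4u^{3/2}),  u = L² − r² sin²θ = 0.00492219 m².
Substituting r = 0.0239 m, L = 0.0728 m, θ = 125.6°: d²x/dθ² = +0.016325 m.
a = ω²·d²x/dθ² = (220.9)²·(+0.016325) = +796.67 m/s²;  |a| = 796.67 m/s².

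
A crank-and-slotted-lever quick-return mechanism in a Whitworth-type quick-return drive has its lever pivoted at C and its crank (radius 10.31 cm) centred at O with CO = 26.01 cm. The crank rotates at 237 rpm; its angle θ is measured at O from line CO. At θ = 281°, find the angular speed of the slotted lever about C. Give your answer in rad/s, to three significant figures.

4.42

ω = 24.82 rad/s (from 237 rpm).
Crank pin A relative to C: A = (d + r cosθ, r sinθ); lever angle φ = atan2(r sinθ, d + r cosθ).
Differentiating tanφ: φ̇ = rω(d cosθ + r)/(d² + r² + 2dr cosθ).
d² + r² + 2dr cosθ = |CA|² = 0.0885152 m²;  d cosθ + r = +0.15273 m.
|ω_lever| = |0.1031·24.82·+0.15273| / 0.0885152 = 4.4151 rad/s.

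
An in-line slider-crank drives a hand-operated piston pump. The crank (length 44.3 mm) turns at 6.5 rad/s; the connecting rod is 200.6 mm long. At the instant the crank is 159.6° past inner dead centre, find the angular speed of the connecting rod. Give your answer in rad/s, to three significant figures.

1.35

ω = 6.5 rad/s
The rod makes angle φ with the slider axis where L sinφ = r sinθ; differentiating, L cosφ·φ̇ = r ω cosθ.
L cosφ = √(L² − r² sin²θ) = 0.2 m.
|ω_rod| = r ω |cosθ| / √(L² − r² sin²θ) = 0.0443·6.5·0.93728/0.2 = 1.3494 rad/s.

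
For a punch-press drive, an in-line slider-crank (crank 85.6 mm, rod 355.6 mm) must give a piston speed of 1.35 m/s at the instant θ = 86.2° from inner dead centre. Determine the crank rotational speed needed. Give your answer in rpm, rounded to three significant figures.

148

For an in-line slider-crank, |v_piston| = rω|sinθ|·[1 + r cosθ/√(L² − r² sin²θ)].
With r = 0.0856 m, L = 0.3556 m, θ = 86.2°: the bracketed kinematic factor |dx/dθ| = 0.086816 m.
ω = v/|dx/dθ| = 1.35/0.086816 = 15.55 rad/s.
N = 60ω/(2π) = 148.49 rpm.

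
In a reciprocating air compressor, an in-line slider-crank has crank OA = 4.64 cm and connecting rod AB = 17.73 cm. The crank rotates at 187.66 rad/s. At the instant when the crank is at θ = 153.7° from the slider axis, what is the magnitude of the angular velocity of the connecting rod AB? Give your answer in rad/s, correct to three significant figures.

44.3

ω = 187.7 rad/s
The rod makes angle φ with the slider axis where L sinφ = r sinθ; differentiating, L cosφ·φ̇ = r ω cosθ.
L cosφ = √(L² − r² sin²θ) = 0.1761 m.
|ω_rod| = r ω |cosθ| / √(L² − r² sin²θ) = 0.0464·187.7·0.89649/0.1761 = 44.327 rad/s.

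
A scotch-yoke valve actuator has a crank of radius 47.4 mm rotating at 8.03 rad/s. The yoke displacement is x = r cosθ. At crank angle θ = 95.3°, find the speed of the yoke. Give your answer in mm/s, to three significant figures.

379

ω = 8.03 rad/s
x = r cosθ ⇒ ẋ = −rω sinθ.
|v| = rω|sinθ| = 0.0474·8.03·|sin 95.3°| = 0.37899 m/s = 378.99 mm/s.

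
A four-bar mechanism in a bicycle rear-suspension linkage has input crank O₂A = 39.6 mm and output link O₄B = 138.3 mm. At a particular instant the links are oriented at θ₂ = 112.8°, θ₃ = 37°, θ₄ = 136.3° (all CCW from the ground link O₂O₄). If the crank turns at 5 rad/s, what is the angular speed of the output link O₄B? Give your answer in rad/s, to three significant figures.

1.41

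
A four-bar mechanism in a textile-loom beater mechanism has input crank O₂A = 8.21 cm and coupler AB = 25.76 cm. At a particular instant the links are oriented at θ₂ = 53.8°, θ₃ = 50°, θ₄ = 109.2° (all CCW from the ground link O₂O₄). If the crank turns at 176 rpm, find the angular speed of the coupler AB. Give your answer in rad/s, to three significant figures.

5.63

ω₂ = 18.43 rad/s (from 176 rpm).
Differentiating the loop-closure r₂e^{iθ₂}+r₃e^{iθ₃}=r₁+r₄e^{iθ₄} gives r₂ω₂e^{iθ₂}+r₃ω₃e^{iθ₃}=r₄ω₄e^{iθ₄}.
Eliminating the other unknown: ω₃ = r₂ω₂ sin(θ₄−θ₂) / [r₃ sin(θ₃−θ₄)].
Numerator sine = +0.82314; denominator sine = -0.85896.
Result = 0.0821·18.43·(+0.82314) / (0.2576·(-0.85896)) = -5.6291 rad/s; magnitude 5.6291 rad/s.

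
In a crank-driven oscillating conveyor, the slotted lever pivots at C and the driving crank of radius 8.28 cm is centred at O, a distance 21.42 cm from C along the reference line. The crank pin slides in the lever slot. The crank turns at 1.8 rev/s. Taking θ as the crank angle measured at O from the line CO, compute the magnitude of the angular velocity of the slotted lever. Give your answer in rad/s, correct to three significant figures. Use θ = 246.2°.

ω = 11.31 rad/s (from 1.8 rev/s).
Crank pin A relative to C: A = (d + r cosθ, r sinθ); lever angle φ = atan2(r sinθ, d + r cosθ).
Differentiating tanφ: φ̇ = rω(d cosθ + r)/(d² + r² + 2dr cosθ).
d² + r² + 2dr cosθ = |CA|² = 0.0384231 m²;  d cosθ + r = -0.0036394 m.
|ω_lever| = |0.0828·11.31·-0.0036394| / 0.0384231 = 0.088699 rad/s.

0.0887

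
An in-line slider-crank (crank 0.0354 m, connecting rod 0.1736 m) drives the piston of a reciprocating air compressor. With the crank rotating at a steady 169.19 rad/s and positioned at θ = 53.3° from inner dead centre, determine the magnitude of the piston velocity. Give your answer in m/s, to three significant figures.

5.40

ω = 169.2 rad/s
For an in-line slider-crank, x = r cosθ + √(L² − r² sin²θ), so v = −rω sinθ·[1 + r cosθ/√(L² − r² sin²θ)].
With r = 0.0354 m, L = 0.1736 m, θ = 53.3°: √(L² − r² sin²θ) = 0.17126 m.
v = −0.0354·169.2·0.80178·[1 + 0.0354·0.59763/0.17126] = -5.3953 m/s.
|v| = 5.3953 m/s.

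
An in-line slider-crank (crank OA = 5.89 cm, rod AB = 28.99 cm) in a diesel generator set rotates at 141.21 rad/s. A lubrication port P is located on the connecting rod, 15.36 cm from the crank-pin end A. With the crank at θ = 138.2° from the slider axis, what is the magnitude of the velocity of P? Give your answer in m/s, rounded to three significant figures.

5.87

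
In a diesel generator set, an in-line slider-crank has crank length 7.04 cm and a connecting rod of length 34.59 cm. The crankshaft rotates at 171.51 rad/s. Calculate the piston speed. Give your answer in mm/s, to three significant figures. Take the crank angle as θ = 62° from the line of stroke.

11700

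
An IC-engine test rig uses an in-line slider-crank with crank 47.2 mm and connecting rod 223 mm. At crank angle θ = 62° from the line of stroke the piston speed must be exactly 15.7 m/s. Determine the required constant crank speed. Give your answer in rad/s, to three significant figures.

342

For an in-line slider-crank, |v_piston| = rω|sinθ|·[1 + r cosθ/√(L² − r² sin²θ)].
With r = 0.0472 m, L = 0.223 m, θ = 62°: the bracketed kinematic factor |dx/dθ| = 0.045891 m.
ω = v/|dx/dθ| = 15.7/0.045891 = 342.12 rad/s.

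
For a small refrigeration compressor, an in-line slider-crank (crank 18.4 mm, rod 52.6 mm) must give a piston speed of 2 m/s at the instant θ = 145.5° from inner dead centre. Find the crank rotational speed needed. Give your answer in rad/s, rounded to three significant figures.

272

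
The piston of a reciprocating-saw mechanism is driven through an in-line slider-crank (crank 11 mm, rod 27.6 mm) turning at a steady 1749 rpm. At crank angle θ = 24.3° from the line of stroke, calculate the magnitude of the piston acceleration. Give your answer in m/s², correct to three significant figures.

438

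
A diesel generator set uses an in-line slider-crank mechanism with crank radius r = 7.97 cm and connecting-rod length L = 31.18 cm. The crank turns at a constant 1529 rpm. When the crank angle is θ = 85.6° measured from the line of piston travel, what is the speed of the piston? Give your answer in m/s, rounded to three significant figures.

13.0

ω = 2π·1529/60 = 160.1 rad/s
For an in-line slider-crank, x = r cosθ + √(L² − r² sin²θ), so v = −rω sinθ·[1 + r cosθ/√(L² − r² sin²θ)].
With r = 0.0797 m, L = 0.3118 m, θ = 85.6°: √(L² − r² sin²θ) = 0.3015 m.
v = −0.0797·160.1·0.99705·[1 + 0.0797·0.07672/0.3015] = -12.982 m/s.
|v| = 12.982 m/s.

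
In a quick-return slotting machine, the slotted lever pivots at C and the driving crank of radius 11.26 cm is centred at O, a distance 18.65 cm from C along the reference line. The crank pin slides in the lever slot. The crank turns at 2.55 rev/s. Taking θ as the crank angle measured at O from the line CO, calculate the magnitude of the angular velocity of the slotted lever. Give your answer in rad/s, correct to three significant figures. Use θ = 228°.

1.14

ω = 16.02 rad/s (from 2.55 rev/s).
Crank pin A relative to C: A = (d + r cosθ, r sinθ); lever angle φ = atan2(r sinθ, d + r cosθ).
Differentiating tanφ: φ̇ = rω(d cosθ + r)/(d² + r² + 2dr cosθ).
d² + r² + 2dr cosθ = |CA|² = 0.0193577 m²;  d cosθ + r = -0.012193 m.
|ω_lever| = |0.1126·16.02·-0.012193| / 0.0193577 = 1.1363 rad/s.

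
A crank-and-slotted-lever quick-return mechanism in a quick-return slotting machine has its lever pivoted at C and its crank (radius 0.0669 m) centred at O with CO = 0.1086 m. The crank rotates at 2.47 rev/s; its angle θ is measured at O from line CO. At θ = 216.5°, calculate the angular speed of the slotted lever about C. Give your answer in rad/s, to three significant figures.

ω = 15.52 rad/s (from 2.47 rev/s).
Crank pin A relative to C: A = (d + r cosθ, r sinθ); lever angle φ = atan2(r sinθ, d + r cosθ).
Differentiating tanφ: φ̇ = rω(d cosθ + r)/(d² + r² + 2dr cosθ).
d² + r² + 2dr cosθ = |CA|² = 0.00458898 m²;  d cosθ + r = -0.020399 m.
|ω_lever| = |0.0669·15.52·-0.020399| / 0.00458898 = 4.6152 rad/s.

4.62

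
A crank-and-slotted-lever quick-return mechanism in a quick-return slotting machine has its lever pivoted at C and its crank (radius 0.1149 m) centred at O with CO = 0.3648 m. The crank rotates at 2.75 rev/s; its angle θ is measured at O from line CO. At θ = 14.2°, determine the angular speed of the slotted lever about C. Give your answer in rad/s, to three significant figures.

4.09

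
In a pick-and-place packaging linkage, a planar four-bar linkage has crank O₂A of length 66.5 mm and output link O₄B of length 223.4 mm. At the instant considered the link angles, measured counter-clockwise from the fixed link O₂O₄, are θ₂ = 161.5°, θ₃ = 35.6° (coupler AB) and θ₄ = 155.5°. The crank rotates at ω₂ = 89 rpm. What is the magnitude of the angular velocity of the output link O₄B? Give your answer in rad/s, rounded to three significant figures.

2.59

ω₂ = 9.32 rad/s (from 89 rpm).
Differentiating the loop-closure r₂e^{iθ₂}+r₃e^{iθ₃}=r₁+r₄e^{iθ₄} gives r₂ω₂e^{iθ₂}+r₃ω₃e^{iθ₃}=r₄ω₄e^{iθ₄}.
Eliminating the other unknown: ω₄ = r₂ω₂ sin(θ₂−θ₃) / [r₄ sin(θ₄−θ₃)].
Numerator sine = +0.81004; denominator sine = +0.86690.
Result = 0.0665·9.32·(+0.81004) / (0.2234·(+0.86690)) = +2.5924 rad/s; magnitude 2.5924 rad/s.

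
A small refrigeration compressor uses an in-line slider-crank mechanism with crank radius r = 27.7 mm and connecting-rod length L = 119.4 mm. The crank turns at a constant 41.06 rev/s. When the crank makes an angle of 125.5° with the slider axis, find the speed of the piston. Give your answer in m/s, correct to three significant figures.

5.02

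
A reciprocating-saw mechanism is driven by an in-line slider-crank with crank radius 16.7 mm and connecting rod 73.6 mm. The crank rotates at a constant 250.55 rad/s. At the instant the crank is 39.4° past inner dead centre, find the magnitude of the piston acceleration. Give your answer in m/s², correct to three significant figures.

860

ω = 250.6 rad/s
x(θ) = r cosθ + √(L² − r² sin²θ); with ω constant, a = ω²·d²x/dθ².
d²x/dθ² = −r cosθ − r²(cos2θ)/√u − r⁴ sin²2θ/(4u^{3/2}),  u = L² − r² sin²θ = 0.0053046 m².
Substituting r = 0.0167 m, L = 0.0736 m, θ = 39.4°: d²x/dθ² = -0.013697 m.
a = ω²·d²x/dθ² = (250.6)²·(-0.013697) = -859.82 m/s²;  |a| = 859.82 m/s².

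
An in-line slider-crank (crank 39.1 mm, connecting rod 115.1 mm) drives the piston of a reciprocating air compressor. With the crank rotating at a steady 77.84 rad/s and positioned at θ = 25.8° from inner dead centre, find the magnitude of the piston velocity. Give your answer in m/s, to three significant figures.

1.73

ω = 77.84 rad/s
For an in-line slider-crank, x = r cosθ + √(L² − r² sin²θ), so v = −rω sinθ·[1 + r cosθ/√(L² − r² sin²θ)].
With r = 0.0391 m, L = 0.1151 m, θ = 25.8°: √(L² − r² sin²θ) = 0.11384 m.
v = −0.0391·77.84·0.43523·[1 + 0.0391·0.90032/0.11384] = -1.7343 m/s.
|v| = 1.7343 m/s.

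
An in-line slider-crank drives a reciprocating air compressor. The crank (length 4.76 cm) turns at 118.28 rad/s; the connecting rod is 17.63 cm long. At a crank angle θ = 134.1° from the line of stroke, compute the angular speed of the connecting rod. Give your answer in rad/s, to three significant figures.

22.7

ω = 118.3 rad/s
The rod makes angle φ with the slider axis where L sinφ = r sinθ; differentiating, L cosφ·φ̇ = r ω cosθ.
L cosφ = √(L² − r² sin²θ) = 0.17295 m.
|ω_rod| = r ω |cosθ| / √(L² − r² sin²θ) = 0.0476·118.3·0.69591/0.17295 = 22.654 rad/s.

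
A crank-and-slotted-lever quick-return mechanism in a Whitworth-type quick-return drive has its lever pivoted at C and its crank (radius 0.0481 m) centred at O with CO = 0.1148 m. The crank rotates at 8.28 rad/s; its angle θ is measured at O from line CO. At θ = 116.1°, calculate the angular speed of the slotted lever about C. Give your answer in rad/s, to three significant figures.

0.0901

ω = 8.28 rad/s
Crank pin A relative to C: A = (d + r cosθ, r sinθ); lever angle φ = atan2(r sinθ, d + r cosθ).
Differentiating tanφ: φ̇ = rω(d cosθ + r)/(d² + r² + 2dr cosθ).
d² + r² + 2dr cosθ = |CA|² = 0.0106341 m²;  d cosθ + r = -0.002405 m.
|ω_lever| = |0.0481·8.28·-0.002405| / 0.0106341 = 0.090073 rad/s.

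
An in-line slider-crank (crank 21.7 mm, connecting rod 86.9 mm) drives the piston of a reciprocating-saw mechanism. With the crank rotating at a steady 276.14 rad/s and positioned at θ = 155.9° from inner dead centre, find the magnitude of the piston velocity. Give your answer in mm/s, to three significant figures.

1890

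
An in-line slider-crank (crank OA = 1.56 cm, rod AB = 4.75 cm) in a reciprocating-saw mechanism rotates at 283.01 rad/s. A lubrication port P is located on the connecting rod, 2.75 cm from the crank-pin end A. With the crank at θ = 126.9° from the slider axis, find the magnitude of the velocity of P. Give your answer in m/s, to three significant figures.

ω = 283 rad/s.  Crank-pin speed |V_A| = rω = 4.415 m/s, perpendicular to OA.
Rod angle: sinφ = −(r/L) sinθ ⇒ φ = -15.226°; ω_rod = −rω cosθ/√(L²−r²sin²θ) = +57.837 rad/s.
V_P = V_A + ω_rod × AP, with AP = 0.0275 m along the rod.
Components: V_Px = −rω sinθ − a·ω_rod·sinφ = -3.1128 m/s;  V_Py = rω cosθ + a·ω_rod·cosφ = -1.1161 m/s.
|V_P| = √(V_Px² + V_Py²) = 3.3069 m/s.

3.31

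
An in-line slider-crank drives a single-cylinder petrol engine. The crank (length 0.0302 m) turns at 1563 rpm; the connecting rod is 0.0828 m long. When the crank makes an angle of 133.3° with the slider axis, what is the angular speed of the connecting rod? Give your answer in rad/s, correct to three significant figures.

42.5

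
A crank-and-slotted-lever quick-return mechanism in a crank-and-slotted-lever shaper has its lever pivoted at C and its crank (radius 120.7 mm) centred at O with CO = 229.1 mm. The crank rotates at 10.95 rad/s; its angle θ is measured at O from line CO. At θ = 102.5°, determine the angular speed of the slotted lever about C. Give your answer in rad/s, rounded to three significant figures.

ω = 10.95 rad/s
Crank pin A relative to C: A = (d + r cosθ, r sinθ); lever angle φ = atan2(r sinθ, d + r cosθ).
Differentiating tanφ: φ̇ = rω(d cosθ + r)/(d² + r² + 2dr cosθ).
d² + r² + 2dr cosθ = |CA|² = 0.0550852 m²;  d cosθ + r = +0.071114 m.
|ω_lever| = |0.1207·10.95·+0.071114| / 0.0550852 = 1.7062 rad/s.

1.71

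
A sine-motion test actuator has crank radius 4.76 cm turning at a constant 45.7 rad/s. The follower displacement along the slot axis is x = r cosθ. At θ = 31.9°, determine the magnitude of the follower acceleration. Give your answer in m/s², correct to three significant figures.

ω = 45.7 rad/s
x = r cosθ ⇒ ẍ = −rω² cosθ (ω constant).
|a| = rω²|cosθ| = 0.0476·(45.7)²·|cos 31.9°| = 84.398 m/s².

84.4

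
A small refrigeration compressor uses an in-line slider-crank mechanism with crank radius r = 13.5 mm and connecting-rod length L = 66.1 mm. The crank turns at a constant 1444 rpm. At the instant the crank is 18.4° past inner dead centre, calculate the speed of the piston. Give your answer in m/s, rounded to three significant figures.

0.770

ω = 2π·1444/60 = 151.2 rad/s
For an in-line slider-crank, x = r cosθ + √(L² − r² sin²θ), so v = −rω sinθ·[1 + r cosθ/√(L² − r² sin²θ)].
With r = 0.0135 m, L = 0.0661 m, θ = 18.4°: √(L² − r² sin²θ) = 0.065963 m.
v = −0.0135·151.2·0.31565·[1 + 0.0135·0.94888/0.065963] = -0.7695 m/s.
|v| = 0.7695 m/s.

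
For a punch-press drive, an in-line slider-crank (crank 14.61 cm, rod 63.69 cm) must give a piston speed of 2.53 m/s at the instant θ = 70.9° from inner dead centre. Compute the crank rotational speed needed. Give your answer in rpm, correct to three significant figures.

For an in-line slider-crank, |v_piston| = rω|sinθ|·[1 + r cosθ/√(L² − r² sin²θ)].
With r = 0.1461 m, L = 0.6369 m, θ = 70.9°: the bracketed kinematic factor |dx/dθ| = 0.14867 m.
ω = v/|dx/dθ| = 2.53/0.14867 = 17.017 rad/s.
N = 60ω/(2π) = 162.5 rpm.

163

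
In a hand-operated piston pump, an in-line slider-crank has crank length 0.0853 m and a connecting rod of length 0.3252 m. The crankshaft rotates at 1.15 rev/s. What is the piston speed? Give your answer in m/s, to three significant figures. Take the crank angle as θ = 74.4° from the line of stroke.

0.637

ω = 2π·1.15 = 7.226 rad/s
For an in-line slider-crank, x = r cosθ + √(L² − r² sin²θ), so v = −rω sinθ·[1 + r cosθ/√(L² − r² sin²θ)].
With r = 0.0853 m, L = 0.3252 m, θ = 74.4°: √(L² − r² sin²θ) = 0.31465 m.
v = −0.0853·7.226·0.96316·[1 + 0.0853·0.26892/0.31465] = -0.63692 m/s.
|v| = 0.63692 m/s.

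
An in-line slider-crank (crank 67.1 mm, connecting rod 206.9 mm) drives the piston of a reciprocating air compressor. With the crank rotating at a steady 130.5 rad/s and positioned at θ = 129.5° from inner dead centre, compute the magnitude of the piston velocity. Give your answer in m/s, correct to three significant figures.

ω = 130.5 rad/s
For an in-line slider-crank, x = r cosθ + √(L² − r² sin²θ), so v = −rω sinθ·[1 + r cosθ/√(L² − r² sin²θ)].
With r = 0.0671 m, L = 0.2069 m, θ = 129.5°: √(L² − r² sin²θ) = 0.20032 m.
v = −0.0671·130.5·0.77162·[1 + 0.0671·-0.63608/0.20032] = -5.3171 m/s.
|v| = 5.3171 m/s.

5.32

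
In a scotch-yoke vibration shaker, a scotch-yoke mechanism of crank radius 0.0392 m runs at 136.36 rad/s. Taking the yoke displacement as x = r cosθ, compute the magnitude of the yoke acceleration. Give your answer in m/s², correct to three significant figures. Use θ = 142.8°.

581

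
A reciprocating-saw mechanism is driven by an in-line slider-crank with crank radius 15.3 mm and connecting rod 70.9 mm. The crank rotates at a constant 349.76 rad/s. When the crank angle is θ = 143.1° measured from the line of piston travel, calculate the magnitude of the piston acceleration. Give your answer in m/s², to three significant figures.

1380

ω = 349.8 rad/s
x(θ) = r cosθ + √(L² − r² sin²θ); with ω constant, a = ω²·d²x/dθ².
d²x/dθ² = −r cosθ − r²(cos2θ)/√u − r⁴ sin²2θ/(4u^{3/2}),  u = L² − r² sin²θ = 0.00494242 m².
Substituting r = 0.0153 m, L = 0.0709 m, θ = 143.1°: d²x/dθ² = +0.01127 m.
a = ω²·d²x/dθ² = (349.8)²·(+0.01127) = +1378.7 m/s²;  |a| = 1378.7 m/s².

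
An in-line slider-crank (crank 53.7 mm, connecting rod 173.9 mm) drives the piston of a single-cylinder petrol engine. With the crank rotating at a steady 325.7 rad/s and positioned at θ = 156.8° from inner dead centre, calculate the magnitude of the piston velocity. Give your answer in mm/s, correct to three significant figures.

ω = 325.7 rad/s
For an in-line slider-crank, x = r cosθ + √(L² − r² sin²θ), so v = −rω sinθ·[1 + r cosθ/√(L² − r² sin²θ)].
With r = 0.0537 m, L = 0.1739 m, θ = 156.8°: √(L² − r² sin²θ) = 0.17261 m.
v = −0.0537·325.7·0.39394·[1 + 0.0537·-0.91914/0.17261] = -4.9199 m/s.
|v| = 4.9199 m/s = 4919.9 mm/s.

4920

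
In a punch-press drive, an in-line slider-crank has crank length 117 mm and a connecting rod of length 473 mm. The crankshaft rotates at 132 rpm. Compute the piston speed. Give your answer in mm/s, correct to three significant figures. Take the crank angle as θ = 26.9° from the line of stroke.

ω = 2π·132/60 = 13.82 rad/s
For an in-line slider-crank, x = r cosθ + √(L² − r² sin²θ), so v = −rω sinθ·[1 + r cosθ/√(L² − r² sin²θ)].
With r = 0.117 m, L = 0.473 m, θ = 26.9°: √(L² − r² sin²θ) = 0.47003 m.
v = −0.117·13.82·0.45243·[1 + 0.117·0.89180/0.47003] = -0.89415 m/s.
|v| = 0.89415 m/s = 894.15 mm/s.

894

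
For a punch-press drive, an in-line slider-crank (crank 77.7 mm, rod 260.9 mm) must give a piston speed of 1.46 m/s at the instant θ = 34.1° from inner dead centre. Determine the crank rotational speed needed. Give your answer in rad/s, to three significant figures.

26.8

For an in-line slider-crank, |v_piston| = rω|sinθ|·[1 + r cosθ/√(L² − r² sin²θ)].
With r = 0.0777 m, L = 0.2609 m, θ = 34.1°: the bracketed kinematic factor |dx/dθ| = 0.054457 m.
ω = v/|dx/dθ| = 1.46/0.054457 = 26.81 rad/s.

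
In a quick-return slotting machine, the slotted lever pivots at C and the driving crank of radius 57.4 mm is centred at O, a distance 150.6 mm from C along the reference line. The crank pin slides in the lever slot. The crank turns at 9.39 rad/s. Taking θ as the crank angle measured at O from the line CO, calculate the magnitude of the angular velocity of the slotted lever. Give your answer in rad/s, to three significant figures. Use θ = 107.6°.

0.308

ω = 9.39 rad/s
Crank pin A relative to C: A = (d + r cosθ, r sinθ); lever angle φ = atan2(r sinθ, d + r cosθ).
Differentiating tanφ: φ̇ = rω(d cosθ + r)/(d² + r² + 2dr cosθ).
d² + r² + 2dr cosθ = |CA|² = 0.0207475 m²;  d cosθ + r = +0.011863 m.
|ω_lever| = |0.0574·9.39·+0.011863| / 0.0207475 = 0.30818 rad/s.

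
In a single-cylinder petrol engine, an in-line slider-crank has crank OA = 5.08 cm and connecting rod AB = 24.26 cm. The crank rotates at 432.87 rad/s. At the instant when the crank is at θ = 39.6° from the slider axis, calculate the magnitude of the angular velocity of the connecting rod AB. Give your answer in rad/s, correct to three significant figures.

70.5

ω = 432.9 rad/s
The rod makes angle φ with the slider axis where L sinφ = r sinθ; differentiating, L cosφ·φ̇ = r ω cosθ.
L cosφ = √(L² − r² sin²θ) = 0.24043 m.
|ω_rod| = r ω |cosθ| / √(L² − r² sin²θ) = 0.0508·432.9·0.77051/0.24043 = 70.472 rad/s.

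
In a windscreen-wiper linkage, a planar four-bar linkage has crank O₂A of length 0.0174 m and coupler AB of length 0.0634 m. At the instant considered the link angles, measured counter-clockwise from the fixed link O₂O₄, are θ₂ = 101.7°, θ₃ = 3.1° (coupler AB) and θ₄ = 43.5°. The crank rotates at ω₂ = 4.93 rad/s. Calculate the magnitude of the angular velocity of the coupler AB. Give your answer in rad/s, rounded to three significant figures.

1.77

ω₂ = 4.93 rad/s
Differentiating the loop-closure r₂e^{iθ₂}+r₃e^{iθ₃}=r₁+r₄e^{iθ₄} gives r₂ω₂e^{iθ₂}+r₃ω₃e^{iθ₃}=r₄ω₄e^{iθ₄}.
Eliminating the other unknown: ω₃ = r₂ω₂ sin(θ₄−θ₂) / [r₃ sin(θ₃−θ₄)].
Numerator sine = -0.84989; denominator sine = -0.64812.
Result = 0.0174·4.93·(-0.84989) / (0.0634·(-0.64812)) = +1.7743 rad/s; magnitude 1.7743 rad/s.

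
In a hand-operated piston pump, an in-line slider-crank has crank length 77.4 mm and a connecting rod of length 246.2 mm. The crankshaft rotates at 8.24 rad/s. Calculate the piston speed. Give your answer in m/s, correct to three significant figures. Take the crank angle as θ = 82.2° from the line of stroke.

0.660

ω = 8.24 rad/s
For an in-line slider-crank, x = r cosθ + √(L² − r² sin²θ), so v = −rω sinθ·[1 + r cosθ/√(L² − r² sin²θ)].
With r = 0.0774 m, L = 0.2462 m, θ = 82.2°: √(L² − r² sin²θ) = 0.23395 m.
v = −0.0774·8.24·0.99075·[1 + 0.0774·0.13572/0.23395] = -0.66025 m/s.
|v| = 0.66025 m/s.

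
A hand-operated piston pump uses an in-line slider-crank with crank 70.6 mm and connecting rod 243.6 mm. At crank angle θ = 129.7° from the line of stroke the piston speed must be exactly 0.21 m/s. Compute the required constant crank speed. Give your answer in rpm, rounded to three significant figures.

45.6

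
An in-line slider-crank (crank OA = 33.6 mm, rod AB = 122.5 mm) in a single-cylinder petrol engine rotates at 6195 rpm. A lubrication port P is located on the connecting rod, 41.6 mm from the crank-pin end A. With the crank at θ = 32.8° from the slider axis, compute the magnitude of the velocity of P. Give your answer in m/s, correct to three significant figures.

17.6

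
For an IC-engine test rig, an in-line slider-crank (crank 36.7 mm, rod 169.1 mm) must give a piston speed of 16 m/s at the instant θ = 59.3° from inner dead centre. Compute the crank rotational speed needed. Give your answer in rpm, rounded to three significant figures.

4350

For an in-line slider-crank, |v_piston| = rω|sinθ|·[1 + r cosθ/√(L² − r² sin²θ)].
With r = 0.0367 m, L = 0.1691 m, θ = 59.3°: the bracketed kinematic factor |dx/dθ| = 0.035116 m.
ω = v/|dx/dθ| = 16/0.035116 = 455.64 rad/s.
N = 60ω/(2π) = 4351 rpm.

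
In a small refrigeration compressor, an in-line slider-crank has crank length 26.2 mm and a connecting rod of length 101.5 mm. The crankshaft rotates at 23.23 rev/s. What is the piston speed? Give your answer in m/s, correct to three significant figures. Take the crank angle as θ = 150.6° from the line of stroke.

ω = 2π·23.2 = 146 rad/s
For an in-line slider-crank, x = r cosθ + √(L² − r² sin²θ), so v = −rω sinθ·[1 + r cosθ/√(L² − r² sin²θ)].
With r = 0.0262 m, L = 0.1015 m, θ = 150.6°: √(L² − r² sin²θ) = 0.10068 m.
v = −0.0262·146·0.49090·[1 + 0.0262·-0.87121/0.10068] = -1.4517 m/s.
|v| = 1.4517 m/s.

1.45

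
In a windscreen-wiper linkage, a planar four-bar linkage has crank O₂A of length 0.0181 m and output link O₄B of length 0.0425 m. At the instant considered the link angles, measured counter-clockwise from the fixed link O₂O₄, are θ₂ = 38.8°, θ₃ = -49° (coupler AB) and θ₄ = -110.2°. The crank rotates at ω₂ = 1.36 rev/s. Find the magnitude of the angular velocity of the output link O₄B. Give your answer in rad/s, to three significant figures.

4.15

ω₂ = 8.545 rad/s (from 1.36 rev/s).
Differentiating the loop-closure r₂e^{iθ₂}+r₃e^{iθ₃}=r₁+r₄e^{iθ₄} gives r₂ω₂e^{iθ₂}+r₃ω₃e^{iθ₃}=r₄ω₄e^{iθ₄}.
Eliminating the other unknown: ω₄ = r₂ω₂ sin(θ₂−θ₃) / [r₄ sin(θ₄−θ₃)].
Numerator sine = +0.99926; denominator sine = -0.87631.
Result = 0.0181·8.545·(+0.99926) / (0.0425·(-0.87631)) = -4.1498 rad/s; magnitude 4.1498 rad/s.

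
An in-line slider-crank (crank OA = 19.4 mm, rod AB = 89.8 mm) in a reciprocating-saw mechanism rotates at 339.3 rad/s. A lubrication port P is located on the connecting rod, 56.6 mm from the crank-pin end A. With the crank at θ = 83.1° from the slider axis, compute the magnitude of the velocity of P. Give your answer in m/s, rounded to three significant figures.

6.65

ω = 339.3 rad/s.  Crank-pin speed |V_A| = rω = 6.5824 m/s, perpendicular to OA.
Rod angle: sinφ = −(r/L) sinθ ⇒ φ = -12.384°; ω_rod = −rω cosθ/√(L²−r²sin²θ) = -9.0159 rad/s.
V_P = V_A + ω_rod × AP, with AP = 0.0566 m along the rod.
Components: V_Px = −rω sinθ − a·ω_rod·sinφ = -6.6442 m/s;  V_Py = rω cosθ + a·ω_rod·cosφ = +0.29236 m/s.
|V_P| = √(V_Px² + V_Py²) = 6.6506 m/s.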